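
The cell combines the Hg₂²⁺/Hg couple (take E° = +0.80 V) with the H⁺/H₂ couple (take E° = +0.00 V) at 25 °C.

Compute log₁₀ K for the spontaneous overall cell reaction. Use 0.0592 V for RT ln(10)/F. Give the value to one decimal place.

27.0

Cathode: Hg₂²⁺/Hg; anode: H⁺/H₂. E°cell = +0.80 V, n = 2.
log K = nE°cell / 0.0592 = (2)(+0.80) / 0.0592 = 27.0.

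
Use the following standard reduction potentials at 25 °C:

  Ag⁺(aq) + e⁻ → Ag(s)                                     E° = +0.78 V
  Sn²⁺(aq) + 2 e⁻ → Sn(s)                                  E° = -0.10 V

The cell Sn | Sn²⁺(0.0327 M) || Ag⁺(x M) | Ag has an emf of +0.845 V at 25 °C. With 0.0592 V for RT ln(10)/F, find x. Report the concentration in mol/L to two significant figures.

Ag⁺/Ag is the cathode, Sn²⁺/Sn the anode: E°cell = +0.88 V, n = 2.
Overall reaction: 2 Ag⁺(aq) + Sn(s) → 2 Ag(s) + Sn²⁺(aq); Q = [Sn²⁺]^1/[Ag⁺]^2.
From E = E° − (0.0592/n) log Q: log Q = (E° − E)·n/0.0592 = (+0.88 − (+0.845))·2/0.0592 = 1.1824.
So 2·log[Ag⁺] = 1·log(0.0327) − log Q = -1.4855 − (1.1824) = -2.6679; log[Ag⁺] = -2.6679 / 2 = -1.3339; [Ag⁺] = 10^(-1.3339) ≈ 0.046 M.

0.046 M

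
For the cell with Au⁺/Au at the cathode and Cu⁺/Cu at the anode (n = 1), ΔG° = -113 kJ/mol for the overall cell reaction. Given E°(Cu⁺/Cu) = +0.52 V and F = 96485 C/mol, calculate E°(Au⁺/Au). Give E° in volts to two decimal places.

E°cell = −ΔG°/(nF) = −(-113×10³)/((1)(96485)) = +1.171 V.
Since Au⁺/Au is the cathode and Cu⁺/Cu the anode, E°cell = E°(Au⁺/Au) − E°(Cu⁺/Cu).
So E°(Au⁺/Au) = E°cell + E°(Cu⁺/Cu) = +1.171 + (+0.52) = +1.69 V.

+1.69 V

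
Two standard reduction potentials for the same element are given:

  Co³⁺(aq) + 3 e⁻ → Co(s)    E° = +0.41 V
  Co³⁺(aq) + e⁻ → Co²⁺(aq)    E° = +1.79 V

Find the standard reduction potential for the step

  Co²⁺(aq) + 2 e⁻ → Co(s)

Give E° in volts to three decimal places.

-0.280 V

Sequential free energies add, so n₃E°₃ = n₁E°₁ + n₂E°₂.
With n₃ = 3, and the known step contributing 1×(+1.79) V, the unknown satisfies 2·E° = 3×(+0.41) − 1×(+1.79) = -0.560.
E° = -0.560 / 2 = -0.280 V.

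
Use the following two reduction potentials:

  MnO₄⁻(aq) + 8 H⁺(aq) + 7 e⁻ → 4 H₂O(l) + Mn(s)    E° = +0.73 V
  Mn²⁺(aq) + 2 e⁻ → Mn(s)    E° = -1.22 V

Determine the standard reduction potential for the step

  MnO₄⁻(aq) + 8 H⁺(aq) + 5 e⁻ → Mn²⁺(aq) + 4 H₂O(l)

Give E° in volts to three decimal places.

Sequential free energies add, so n₃E°₃ = n₁E°₁ + n₂E°₂.
With n₃ = 7, and the known step contributing 2×(-1.22) V, the unknown satisfies 5·E° = 7×(+0.73) − 2×(-1.22) = +7.550.
E° = +7.550 / 5 = +1.510 V.

+1.510 V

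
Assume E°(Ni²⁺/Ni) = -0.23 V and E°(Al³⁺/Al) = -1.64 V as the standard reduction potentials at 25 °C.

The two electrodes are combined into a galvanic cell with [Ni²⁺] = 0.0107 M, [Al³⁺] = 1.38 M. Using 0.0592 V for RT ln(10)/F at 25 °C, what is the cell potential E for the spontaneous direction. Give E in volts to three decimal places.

+1.349 V

Ni²⁺/Ni is the cathode (higher E°), Al³⁺/Al the anode: E°cell = -0.23 − (-1.64) = +1.41 V, n = 6.
Overall: 3 Ni²⁺(aq) + 2 Al(s) → 3 Ni(s) + 2 Al³⁺(aq)
Q = [Al³⁺]^2 / ([Ni²⁺]^3); log Q = 6.192.
E = E° − (0.0592/n) log Q = +1.41 − (0.0592/6)(6.192) = +1.349 V.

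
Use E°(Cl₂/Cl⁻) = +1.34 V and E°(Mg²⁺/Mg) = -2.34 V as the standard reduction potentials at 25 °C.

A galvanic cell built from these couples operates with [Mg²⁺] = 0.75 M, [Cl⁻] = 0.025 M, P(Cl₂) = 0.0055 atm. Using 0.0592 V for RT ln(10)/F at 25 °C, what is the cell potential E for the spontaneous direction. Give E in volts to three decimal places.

+3.712 V

Cl₂/Cl⁻ is the cathode (higher E°), Mg²⁺/Mg the anode: E°cell = +1.34 − (-2.34) = +3.68 V, n = 2.
Overall: Cl₂(g) + Mg(s) → 2 Cl⁻(aq) + Mg²⁺(aq)
Q = [Cl⁻]^2·[Mg²⁺] / (P(Cl₂)); log Q = -1.069.
E = E° − (0.0592/n) log Q = +3.68 − (0.0592/2)(-1.069) = +3.712 V.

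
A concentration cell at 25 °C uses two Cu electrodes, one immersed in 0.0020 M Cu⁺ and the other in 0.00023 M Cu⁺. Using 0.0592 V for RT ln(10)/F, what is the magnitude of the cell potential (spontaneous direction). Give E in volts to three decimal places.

For a concentration cell E°cell = 0. The 0.0020 M side is the cathode (reduction is favoured where [Cu⁺] is higher).
With n = 1, E = −(0.0592/1) log([Cu⁺]ₐₙ/[Cu⁺]꜀ₐₜ) = −(0.0592/1) log(0.00023/0.002) = −(0.0592/1)(-0.939) = +0.056 V.

+0.056 V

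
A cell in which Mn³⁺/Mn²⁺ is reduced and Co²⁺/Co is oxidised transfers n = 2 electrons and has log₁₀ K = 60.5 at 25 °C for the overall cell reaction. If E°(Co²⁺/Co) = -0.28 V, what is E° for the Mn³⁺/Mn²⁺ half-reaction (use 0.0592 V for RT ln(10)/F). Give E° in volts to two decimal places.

E°cell = (0.0592/n)·log K = (0.0592/2)(60.5) = +1.791 V.
Since Mn³⁺/Mn²⁺ is the cathode and Co²⁺/Co the anode, E°cell = E°(Mn³⁺/Mn²⁺) − E°(Co²⁺/Co).
So E°(Mn³⁺/Mn²⁺) = E°cell + E°(Co²⁺/Co) = +1.791 + (-0.28) = +1.51 V.

+1.51 V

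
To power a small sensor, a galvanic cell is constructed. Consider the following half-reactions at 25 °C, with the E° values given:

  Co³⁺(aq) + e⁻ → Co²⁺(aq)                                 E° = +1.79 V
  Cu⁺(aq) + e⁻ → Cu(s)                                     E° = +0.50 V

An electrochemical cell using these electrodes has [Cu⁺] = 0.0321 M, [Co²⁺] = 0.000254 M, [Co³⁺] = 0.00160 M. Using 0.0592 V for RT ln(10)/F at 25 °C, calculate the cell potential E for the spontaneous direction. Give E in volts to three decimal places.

Co³⁺/Co²⁺ is the cathode (higher E°), Cu⁺/Cu the anode: E°cell = +1.79 − (+0.50) = +1.29 V, n = 1.
Overall: Co³⁺(aq) + Cu(s) → Co²⁺(aq) + Cu⁺(aq)
Q = [Co²⁺]·[Cu⁺] / ([Co³⁺]); log Q = -2.293.
E = E° − (0.0592/n) log Q = +1.29 − (0.0592/1)(-2.293) = +1.426 V.

+1.426 V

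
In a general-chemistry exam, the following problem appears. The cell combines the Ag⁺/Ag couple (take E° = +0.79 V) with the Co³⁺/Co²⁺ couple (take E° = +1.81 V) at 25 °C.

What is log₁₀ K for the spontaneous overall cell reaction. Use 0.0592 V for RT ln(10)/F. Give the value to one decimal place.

Cathode: Co³⁺/Co²⁺; anode: Ag⁺/Ag. E°cell = +1.02 V, n = 1.
log K = nE°cell / 0.0592 = (1)(+1.02) / 0.0592 = 17.2.

17.2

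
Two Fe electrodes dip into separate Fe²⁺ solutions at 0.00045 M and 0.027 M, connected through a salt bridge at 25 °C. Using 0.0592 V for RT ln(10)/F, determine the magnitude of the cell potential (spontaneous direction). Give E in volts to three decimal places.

For a concentration cell E°cell = 0. The 0.027 M side is the cathode (reduction is favoured where [Fe²⁺] is higher).
With n = 2, E = −(0.0592/2) log([Fe²⁺]ₐₙ/[Fe²⁺]꜀ₐₜ) = −(0.0592/2) log(0.00045/0.027) = −(0.0592/2)(-1.778) = +0.053 V.

+0.053 V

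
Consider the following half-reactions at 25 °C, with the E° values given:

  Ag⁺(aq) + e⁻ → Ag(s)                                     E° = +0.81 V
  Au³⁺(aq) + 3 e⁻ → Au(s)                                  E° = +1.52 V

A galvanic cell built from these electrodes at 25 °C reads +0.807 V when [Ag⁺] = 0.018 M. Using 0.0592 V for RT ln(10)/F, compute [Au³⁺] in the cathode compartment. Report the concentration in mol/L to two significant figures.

Au³⁺/Au is the cathode, Ag⁺/Ag the anode: E°cell = +0.71 V, n = 3.
Overall reaction: Au³⁺(aq) + 3 Ag(s) → Au(s) + 3 Ag⁺(aq); Q = [Ag⁺]^3/[Au³⁺]^1.
From E = E° − (0.0592/n) log Q: log Q = (E° − E)·n/0.0592 = (+0.71 − (+0.807))·3/0.0592 = -4.9155.
So 1·log[Au³⁺] = 3·log(0.018) − log Q = -5.2342 − (-4.9155) = -0.3187; [Au³⁺] = 10^(-0.3187) ≈ 0.48 M.

0.48 M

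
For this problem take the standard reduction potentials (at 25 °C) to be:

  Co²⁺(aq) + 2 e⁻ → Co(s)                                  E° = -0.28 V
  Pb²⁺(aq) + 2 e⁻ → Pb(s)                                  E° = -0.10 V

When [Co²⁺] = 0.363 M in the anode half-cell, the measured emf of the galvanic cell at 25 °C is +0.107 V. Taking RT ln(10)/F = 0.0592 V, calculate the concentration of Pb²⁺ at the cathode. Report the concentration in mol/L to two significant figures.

Pb²⁺/Pb is the cathode, Co²⁺/Co the anode: E°cell = +0.18 V, n = 2.
Overall reaction: Pb²⁺(aq) + Co(s) → Pb(s) + Co²⁺(aq); Q = [Co²⁺]^1/[Pb²⁺]^1.
From E = E° − (0.0592/n) log Q: log Q = (E° − E)·n/0.0592 = (+0.18 − (+0.107))·2/0.0592 = 2.4662.
So 1·log[Pb²⁺] = 1·log(0.363) − log Q = -0.4401 − (2.4662) = -2.9063; [Pb²⁺] = 10^(-2.9063) ≈ 0.0012 M.

0.0012 M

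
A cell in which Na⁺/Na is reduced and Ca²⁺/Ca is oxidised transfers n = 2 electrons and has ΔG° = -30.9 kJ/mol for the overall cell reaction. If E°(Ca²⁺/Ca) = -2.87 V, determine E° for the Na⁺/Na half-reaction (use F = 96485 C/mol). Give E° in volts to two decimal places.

-2.71 V

E°cell = −ΔG°/(nF) = −(-30.9×10³)/((2)(96485)) = +0.160 V.
Since Na⁺/Na is the cathode and Ca²⁺/Ca the anode, E°cell = E°(Na⁺/Na) − E°(Ca²⁺/Ca).
So E°(Na⁺/Na) = E°cell + E°(Ca²⁺/Ca) = +0.160 + (-2.87) = -2.71 V.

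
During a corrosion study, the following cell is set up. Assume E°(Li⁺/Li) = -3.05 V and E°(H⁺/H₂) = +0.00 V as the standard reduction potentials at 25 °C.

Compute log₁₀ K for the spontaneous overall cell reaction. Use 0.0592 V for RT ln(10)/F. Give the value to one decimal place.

103.0

Cathode: H⁺/H₂; anode: Li⁺/Li. E°cell = +3.05 V, n = 2.
log K = nE°cell / 0.0592 = (2)(+3.05) / 0.0592 = 103.0.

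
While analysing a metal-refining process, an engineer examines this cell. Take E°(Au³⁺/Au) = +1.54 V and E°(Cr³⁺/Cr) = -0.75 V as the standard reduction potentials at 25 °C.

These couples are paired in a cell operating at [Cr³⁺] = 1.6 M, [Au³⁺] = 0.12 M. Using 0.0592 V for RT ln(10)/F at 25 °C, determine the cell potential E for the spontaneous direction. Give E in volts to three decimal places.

Au³⁺/Au is the cathode (higher E°), Cr³⁺/Cr the anode: E°cell = +1.54 − (-0.75) = +2.29 V, n = 3.
Overall: Au³⁺(aq) + Cr(s) → Au(s) + Cr³⁺(aq)
Q = [Cr³⁺] / ([Au³⁺]); log Q = 1.125.
E = E° − (0.0592/n) log Q = +2.29 − (0.0592/3)(1.125) = +2.268 V.

+2.268 V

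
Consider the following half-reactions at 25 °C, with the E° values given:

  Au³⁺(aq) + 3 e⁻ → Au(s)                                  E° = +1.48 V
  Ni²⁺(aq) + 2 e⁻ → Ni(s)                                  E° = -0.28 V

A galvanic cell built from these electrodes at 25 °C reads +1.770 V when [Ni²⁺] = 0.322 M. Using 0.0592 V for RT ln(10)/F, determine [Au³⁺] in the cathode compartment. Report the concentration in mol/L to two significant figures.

Au³⁺/Au is the cathode, Ni²⁺/Ni the anode: E°cell = +1.76 V, n = 6.
Overall reaction: 2 Au³⁺(aq) + 3 Ni(s) → 2 Au(s) + 3 Ni²⁺(aq); Q = [Ni²⁺]^3/[Au³⁺]^2.
From E = E° − (0.0592/n) log Q: log Q = (E° − E)·n/0.0592 = (+1.76 − (+1.770))·6/0.0592 = -1.0135.
So 2·log[Au³⁺] = 3·log(0.322) − log Q = -1.4764 − (-1.0135) = -0.4629; log[Au³⁺] = -0.4629 / 2 = -0.2314; [Au³⁺] = 10^(-0.2314) ≈ 0.59 M.

0.59 M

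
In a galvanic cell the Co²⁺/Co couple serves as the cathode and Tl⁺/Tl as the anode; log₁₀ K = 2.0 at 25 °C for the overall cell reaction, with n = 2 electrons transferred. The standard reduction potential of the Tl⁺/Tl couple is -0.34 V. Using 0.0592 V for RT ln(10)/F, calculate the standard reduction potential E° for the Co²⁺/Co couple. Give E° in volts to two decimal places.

E°cell = (0.0592/n)·log K = (0.0592/2)(2.0) = +0.059 V.
Since Co²⁺/Co is the cathode and Tl⁺/Tl the anode, E°cell = E°(Co²⁺/Co) − E°(Tl⁺/Tl).
So E°(Co²⁺/Co) = E°cell + E°(Tl⁺/Tl) = +0.059 + (-0.34) = -0.28 V.

-0.28 V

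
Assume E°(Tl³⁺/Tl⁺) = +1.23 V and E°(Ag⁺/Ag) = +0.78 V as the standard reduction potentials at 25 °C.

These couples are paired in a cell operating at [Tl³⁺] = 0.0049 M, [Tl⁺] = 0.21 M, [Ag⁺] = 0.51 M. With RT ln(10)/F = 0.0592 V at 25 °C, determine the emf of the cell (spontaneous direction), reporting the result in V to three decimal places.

Tl³⁺/Tl⁺ is the cathode (higher E°), Ag⁺/Ag the anode: E°cell = +1.23 − (+0.78) = +0.45 V, n = 2.
Overall: Tl³⁺(aq) + 2 Ag(s) → Tl⁺(aq) + 2 Ag⁺(aq)
Q = [Tl⁺]·[Ag⁺]^2 / ([Tl³⁺]); log Q = 1.047.
E = E° − (0.0592/n) log Q = +0.45 − (0.0592/2)(1.047) = +0.419 V.

+0.419 V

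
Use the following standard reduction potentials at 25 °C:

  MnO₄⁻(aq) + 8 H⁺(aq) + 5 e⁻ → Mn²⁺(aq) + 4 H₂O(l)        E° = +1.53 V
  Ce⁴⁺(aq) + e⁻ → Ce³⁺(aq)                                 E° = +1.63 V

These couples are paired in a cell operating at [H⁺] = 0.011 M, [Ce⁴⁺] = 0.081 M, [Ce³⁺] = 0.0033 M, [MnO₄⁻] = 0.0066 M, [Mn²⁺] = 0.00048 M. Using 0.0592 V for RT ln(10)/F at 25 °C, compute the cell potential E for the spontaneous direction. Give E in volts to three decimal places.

Ce⁴⁺/Ce³⁺ is the cathode (higher E°), MnO₄⁻/Mn²⁺ the anode: E°cell = +1.63 − (+1.53) = +0.10 V, n = 5.
Overall: 5 Ce⁴⁺(aq) + Mn²⁺(aq) + 4 H₂O(l) → 5 Ce³⁺(aq) + MnO₄⁻(aq) + 8 H⁺(aq)
Q = [Ce³⁺]^5·[MnO₄⁻]·[H⁺]^8 / ([Ce⁴⁺]^5·[Mn²⁺]); log Q = -21.480.
E = E° − (0.0592/n) log Q = +0.10 − (0.0592/5)(-21.480) = +0.354 V.

+0.354 V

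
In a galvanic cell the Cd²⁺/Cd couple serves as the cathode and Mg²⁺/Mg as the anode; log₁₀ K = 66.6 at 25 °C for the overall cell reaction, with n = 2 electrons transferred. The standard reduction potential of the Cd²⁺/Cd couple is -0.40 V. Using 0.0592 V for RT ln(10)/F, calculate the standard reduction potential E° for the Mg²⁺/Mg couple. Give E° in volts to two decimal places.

-2.37 V

E°cell = (0.0592/n)·log K = (0.0592/2)(66.6) = +1.971 V.
Since Cd²⁺/Cd is the cathode and Mg²⁺/Mg the anode, E°cell = E°(Cd²⁺/Cd) − E°(Mg²⁺/Mg).
So E°(Mg²⁺/Mg) = E°(Cd²⁺/Cd) − E°cell = (-0.40) − (+1.971) = -2.37 V.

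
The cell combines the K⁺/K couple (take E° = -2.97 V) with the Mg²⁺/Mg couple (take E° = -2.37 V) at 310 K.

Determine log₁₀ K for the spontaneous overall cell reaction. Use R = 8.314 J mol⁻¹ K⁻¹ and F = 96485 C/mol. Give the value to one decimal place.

Cathode: Mg²⁺/Mg; anode: K⁺/K. E°cell = (-2.37) − (-2.97) = +0.60 V, with n = 2.
ΔG° = −nFE° = −RT ln K, so ln K = nFE°/(RT) = (2)(96485)(+0.60) / ((8.314)(310)) = 44.923.
log₁₀ K = 44.923 / ln 10 = 19.5.

19.5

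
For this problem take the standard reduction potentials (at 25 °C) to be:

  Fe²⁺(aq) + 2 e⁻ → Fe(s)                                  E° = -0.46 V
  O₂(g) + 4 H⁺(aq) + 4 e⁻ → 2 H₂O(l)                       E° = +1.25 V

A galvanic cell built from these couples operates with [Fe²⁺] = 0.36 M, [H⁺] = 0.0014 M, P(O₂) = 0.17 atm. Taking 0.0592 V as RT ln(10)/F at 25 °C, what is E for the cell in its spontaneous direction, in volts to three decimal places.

+1.543 V

O₂/H₂O is the cathode (higher E°), Fe²⁺/Fe the anode: E°cell = +1.25 − (-0.46) = +1.71 V, n = 4.
Overall: O₂(g) + 4 H⁺(aq) + 2 Fe(s) → 2 H₂O(l) + 2 Fe²⁺(aq)
Q = [Fe²⁺]^2 / (P(O₂)·[H⁺]^4); log Q = 11.298.
E = E° − (0.0592/n) log Q = +1.71 − (0.0592/4)(11.298) = +1.543 V.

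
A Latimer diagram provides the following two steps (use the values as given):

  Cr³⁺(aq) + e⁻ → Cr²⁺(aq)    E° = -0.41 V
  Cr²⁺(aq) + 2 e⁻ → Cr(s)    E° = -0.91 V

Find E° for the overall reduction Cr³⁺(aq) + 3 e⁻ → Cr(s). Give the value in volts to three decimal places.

-0.743 V

Since ΔG° = −nFE° is additive over sequential reductions, n₃E°₃ = n₁E°₁ + n₂E°₂.
E°₃ = (1×-0.41 + 2×-0.91) / 3 = (-2.230) / 3 = -0.743 V.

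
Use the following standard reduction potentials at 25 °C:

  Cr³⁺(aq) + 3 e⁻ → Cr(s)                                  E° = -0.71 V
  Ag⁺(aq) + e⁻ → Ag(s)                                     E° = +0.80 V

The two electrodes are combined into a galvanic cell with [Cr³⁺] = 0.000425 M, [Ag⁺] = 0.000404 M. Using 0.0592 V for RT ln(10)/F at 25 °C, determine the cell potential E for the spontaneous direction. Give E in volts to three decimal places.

+1.376 V

Ag⁺/Ag is the cathode (higher E°), Cr³⁺/Cr the anode: E°cell = +0.80 − (-0.71) = +1.51 V, n = 3.
Overall: 3 Ag⁺(aq) + Cr(s) → 3 Ag(s) + Cr³⁺(aq)
Q = [Cr³⁺] / ([Ag⁺]^3); log Q = 6.809.
E = E° − (0.0592/n) log Q = +1.51 − (0.0592/3)(6.809) = +1.376 V.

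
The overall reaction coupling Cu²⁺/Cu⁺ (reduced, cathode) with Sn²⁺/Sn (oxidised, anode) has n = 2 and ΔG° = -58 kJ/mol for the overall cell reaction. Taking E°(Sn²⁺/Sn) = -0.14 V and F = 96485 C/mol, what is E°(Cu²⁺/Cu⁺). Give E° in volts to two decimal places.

+0.16 V

E°cell = −ΔG°/(nF) = −(-58×10³)/((2)(96485)) = +0.301 V.
Since Cu²⁺/Cu⁺ is the cathode and Sn²⁺/Sn the anode, E°cell = E°(Cu²⁺/Cu⁺) − E°(Sn²⁺/Sn).
So E°(Cu²⁺/Cu⁺) = E°cell + E°(Sn²⁺/Sn) = +0.301 + (-0.14) = +0.16 V.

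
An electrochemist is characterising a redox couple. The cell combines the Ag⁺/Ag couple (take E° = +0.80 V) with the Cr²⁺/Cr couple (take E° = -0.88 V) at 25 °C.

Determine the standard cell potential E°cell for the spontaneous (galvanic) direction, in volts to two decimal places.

The Ag⁺/Ag couple has the higher reduction potential, so it is the cathode; Cr²⁺/Cr is oxidised at the anode.
E°cell = E°(cathode) − E°(anode) = (+0.80) − (-0.88) = +1.68 V.

+1.68 V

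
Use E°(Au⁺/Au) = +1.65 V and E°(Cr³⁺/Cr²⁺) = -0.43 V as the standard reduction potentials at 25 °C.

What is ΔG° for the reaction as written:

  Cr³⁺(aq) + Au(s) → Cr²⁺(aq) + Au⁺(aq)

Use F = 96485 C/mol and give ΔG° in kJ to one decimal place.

As written, Cr³⁺/Cr²⁺ is reduced (cathode) and Au⁺/Au is oxidised (anode), so E°cell = (-0.43) − (+1.65) = -2.08 V.
Balancing electrons gives n = 1.
ΔG° = −nFE° = −(1)(96485)(-2.08) = 200,689 J = +200.7 kJ.

+200.7 kJ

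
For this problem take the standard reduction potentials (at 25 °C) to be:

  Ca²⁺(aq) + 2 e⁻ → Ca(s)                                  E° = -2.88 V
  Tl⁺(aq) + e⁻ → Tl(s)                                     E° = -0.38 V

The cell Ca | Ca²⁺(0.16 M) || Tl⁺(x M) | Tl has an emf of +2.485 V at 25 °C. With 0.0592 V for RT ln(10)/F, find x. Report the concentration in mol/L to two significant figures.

0.22 M

Tl⁺/Tl is the cathode, Ca²⁺/Ca the anode: E°cell = +2.50 V, n = 2.
Overall reaction: 2 Tl⁺(aq) + Ca(s) → 2 Tl(s) + Ca²⁺(aq); Q = [Ca²⁺]^1/[Tl⁺]^2.
From E = E° − (0.0592/n) log Q: log Q = (E° − E)·n/0.0592 = (+2.50 − (+2.485))·2/0.0592 = 0.5068.
So 2·log[Tl⁺] = 1·log(0.16) − log Q = -0.7959 − (0.5068) = -1.3027; log[Tl⁺] = -1.3027 / 2 = -0.6513; [Tl⁺] = 10^(-0.6513) ≈ 0.22 M.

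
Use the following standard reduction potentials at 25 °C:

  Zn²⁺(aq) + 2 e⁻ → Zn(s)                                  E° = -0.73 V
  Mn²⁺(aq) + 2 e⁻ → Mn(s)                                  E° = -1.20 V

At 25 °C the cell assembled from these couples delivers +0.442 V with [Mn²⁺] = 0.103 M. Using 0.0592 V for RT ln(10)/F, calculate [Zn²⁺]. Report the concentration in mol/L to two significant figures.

Zn²⁺/Zn is the cathode, Mn²⁺/Mn the anode: E°cell = +0.47 V, n = 2.
Overall reaction: Zn²⁺(aq) + Mn(s) → Zn(s) + Mn²⁺(aq); Q = [Mn²⁺]^1/[Zn²⁺]^1.
From E = E° − (0.0592/n) log Q: log Q = (E° − E)·n/0.0592 = (+0.47 − (+0.442))·2/0.0592 = 0.9459.
So 1·log[Zn²⁺] = 1·log(0.103) − log Q = -0.9872 − (0.9459) = -1.9331; [Zn²⁺] = 10^(-1.9331) ≈ 0.012 M.

0.012 M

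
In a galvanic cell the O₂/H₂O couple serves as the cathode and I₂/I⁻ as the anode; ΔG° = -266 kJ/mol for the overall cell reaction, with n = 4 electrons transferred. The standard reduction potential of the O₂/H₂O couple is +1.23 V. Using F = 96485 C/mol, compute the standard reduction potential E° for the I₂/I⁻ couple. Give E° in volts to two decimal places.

+0.54 V

E°cell = −ΔG°/(nF) = −(-266×10³)/((4)(96485)) = +0.689 V.
Since O₂/H₂O is the cathode and I₂/I⁻ the anode, E°cell = E°(O₂/H₂O) − E°(I₂/I⁻).
So E°(I₂/I⁻) = E°(O₂/H₂O) − E°cell = (+1.23) − (+0.689) = +0.54 V.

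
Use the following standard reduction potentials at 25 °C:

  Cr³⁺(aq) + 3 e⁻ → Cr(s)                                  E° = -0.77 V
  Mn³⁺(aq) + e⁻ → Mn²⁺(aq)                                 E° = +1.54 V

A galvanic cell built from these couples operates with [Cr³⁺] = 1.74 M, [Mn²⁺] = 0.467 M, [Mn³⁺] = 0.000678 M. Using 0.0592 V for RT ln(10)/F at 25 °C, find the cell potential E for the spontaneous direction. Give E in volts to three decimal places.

Mn³⁺/Mn²⁺ is the cathode (higher E°), Cr³⁺/Cr the anode: E°cell = +1.54 − (-0.77) = +2.31 V, n = 3.
Overall: 3 Mn³⁺(aq) + Cr(s) → 3 Mn²⁺(aq) + Cr³⁺(aq)
Q = [Mn²⁺]^3·[Cr³⁺] / ([Mn³⁺]^3); log Q = 8.755.
E = E° − (0.0592/n) log Q = +2.31 − (0.0592/3)(8.755) = +2.137 V.

+2.137 V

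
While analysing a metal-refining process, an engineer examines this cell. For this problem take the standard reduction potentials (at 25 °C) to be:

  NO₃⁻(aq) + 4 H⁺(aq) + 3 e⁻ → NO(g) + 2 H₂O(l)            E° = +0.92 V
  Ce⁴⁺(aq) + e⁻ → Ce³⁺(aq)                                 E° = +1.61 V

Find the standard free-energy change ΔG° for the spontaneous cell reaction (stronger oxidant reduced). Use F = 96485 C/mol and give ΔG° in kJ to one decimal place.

Ce⁴⁺/Ce³⁺ (E° = +1.61 V) is the cathode; NO₃⁻/NO (E° = +0.92 V) is the anode, so E°cell = +0.69 V.
Balancing electrons gives n = 3 (lcm of 1 and 3).
ΔG° = −nFE° = −(3)(96485)(+0.69) = -199,724 J = -199.7 kJ.

-199.7 kJ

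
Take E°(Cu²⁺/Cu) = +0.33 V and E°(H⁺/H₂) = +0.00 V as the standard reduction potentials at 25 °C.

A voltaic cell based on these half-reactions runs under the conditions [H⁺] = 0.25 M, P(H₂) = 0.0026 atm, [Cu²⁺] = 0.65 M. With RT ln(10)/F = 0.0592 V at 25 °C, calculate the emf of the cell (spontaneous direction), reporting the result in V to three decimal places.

+0.284 V

Cu²⁺/Cu is the cathode (higher E°), H⁺/H₂ the anode: E°cell = +0.33 − (+0.00) = +0.33 V, n = 2.
Overall: Cu²⁺(aq) + H₂(g) → Cu(s) + 2 H⁺(aq)
Q = [H⁺]^2 / ([Cu²⁺]·P(H₂)); log Q = 1.568.
E = E° − (0.0592/n) log Q = +0.33 − (0.0592/2)(1.568) = +0.284 V.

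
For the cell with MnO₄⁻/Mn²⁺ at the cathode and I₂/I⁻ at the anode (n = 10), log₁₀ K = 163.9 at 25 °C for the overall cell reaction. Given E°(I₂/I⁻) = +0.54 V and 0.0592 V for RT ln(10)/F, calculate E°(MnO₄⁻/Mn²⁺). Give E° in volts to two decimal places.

+1.51 V

E°cell = (0.0592/n)·log K = (0.0592/10)(163.9) = +0.970 V.
Since MnO₄⁻/Mn²⁺ is the cathode and I₂/I⁻ the anode, E°cell = E°(MnO₄⁻/Mn²⁺) − E°(I₂/I⁻).
So E°(MnO₄⁻/Mn²⁺) = E°cell + E°(I₂/I⁻) = +0.970 + (+0.54) = +1.51 V.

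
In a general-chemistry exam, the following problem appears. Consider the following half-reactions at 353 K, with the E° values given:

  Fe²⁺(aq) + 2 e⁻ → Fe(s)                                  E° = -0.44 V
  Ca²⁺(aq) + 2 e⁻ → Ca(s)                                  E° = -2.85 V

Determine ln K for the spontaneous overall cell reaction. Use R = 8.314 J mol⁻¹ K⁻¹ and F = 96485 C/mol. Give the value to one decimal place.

158.5

Cathode: Fe²⁺/Fe; anode: Ca²⁺/Ca. E°cell = (-0.44) − (-2.85) = +2.41 V, with n = 2.
ΔG° = −nFE° = −RT ln K, so ln K = nFE°/(RT) = (2)(96485)(+2.41) / ((8.314)(353)) = 158.461.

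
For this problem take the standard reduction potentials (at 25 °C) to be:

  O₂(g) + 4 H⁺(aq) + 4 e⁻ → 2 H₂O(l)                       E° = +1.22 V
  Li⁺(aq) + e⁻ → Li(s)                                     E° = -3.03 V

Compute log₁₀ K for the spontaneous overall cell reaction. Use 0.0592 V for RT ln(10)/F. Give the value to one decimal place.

287.2

Cathode: O₂/H₂O; anode: Li⁺/Li. E°cell = +4.25 V, n = 4.
log K = nE°cell / 0.0592 = (4)(+4.25) / 0.0592 = 287.2.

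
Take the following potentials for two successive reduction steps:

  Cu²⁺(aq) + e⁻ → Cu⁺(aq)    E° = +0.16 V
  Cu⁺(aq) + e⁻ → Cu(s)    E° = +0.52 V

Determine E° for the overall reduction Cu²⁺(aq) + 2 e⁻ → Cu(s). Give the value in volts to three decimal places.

Since ΔG° = −nFE° is additive over sequential reductions, n₃E°₃ = n₁E°₁ + n₂E°₂.
E°₃ = (1×+0.16 + 1×+0.52) / 2 = (+0.680) / 2 = +0.340 V.

+0.340 V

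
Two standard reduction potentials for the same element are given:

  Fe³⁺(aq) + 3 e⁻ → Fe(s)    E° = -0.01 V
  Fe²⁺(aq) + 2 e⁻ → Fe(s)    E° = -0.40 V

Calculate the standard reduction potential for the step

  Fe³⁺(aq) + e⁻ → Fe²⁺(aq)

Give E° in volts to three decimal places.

Sequential free energies add, so n₃E°₃ = n₁E°₁ + n₂E°₂.
With n₃ = 3, and the known step contributing 2×(-0.40) V, the unknown satisfies 1·E° = 3×(-0.01) − 2×(-0.40) = +0.770.
E° = +0.770 / 1 = +0.770 V.

+0.770 V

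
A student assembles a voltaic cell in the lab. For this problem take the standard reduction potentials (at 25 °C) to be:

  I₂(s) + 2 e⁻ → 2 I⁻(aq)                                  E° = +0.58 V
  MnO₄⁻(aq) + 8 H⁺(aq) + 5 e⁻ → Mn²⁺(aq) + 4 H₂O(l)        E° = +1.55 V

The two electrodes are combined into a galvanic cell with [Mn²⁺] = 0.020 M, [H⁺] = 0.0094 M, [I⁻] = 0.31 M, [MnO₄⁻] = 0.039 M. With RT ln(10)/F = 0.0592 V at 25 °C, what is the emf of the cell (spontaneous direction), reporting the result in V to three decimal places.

MnO₄⁻/Mn²⁺ is the cathode (higher E°), I₂/I⁻ the anode: E°cell = +1.55 − (+0.58) = +0.97 V, n = 10.
Overall: 2 MnO₄⁻(aq) + 16 H⁺(aq) + 10 I⁻(aq) → 2 Mn²⁺(aq) + 8 H₂O(l) + 5 I₂(s)
Q = [Mn²⁺]^2 / ([MnO₄⁻]^2·[H⁺]^16·[I⁻]^10); log Q = 36.936.
E = E° − (0.0592/n) log Q = +0.97 − (0.0592/10)(36.936) = +0.751 V.

+0.751 V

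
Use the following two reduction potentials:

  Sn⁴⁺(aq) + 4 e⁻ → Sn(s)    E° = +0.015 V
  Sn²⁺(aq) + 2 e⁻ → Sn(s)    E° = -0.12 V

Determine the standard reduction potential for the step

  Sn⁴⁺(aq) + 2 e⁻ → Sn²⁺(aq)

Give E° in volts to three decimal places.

+0.150 V

Sequential free energies add, so n₃E°₃ = n₁E°₁ + n₂E°₂.
With n₃ = 4, and the known step contributing 2×(-0.12) V, the unknown satisfies 2·E° = 4×(+0.015) − 2×(-0.12) = +0.300.
E° = +0.300 / 2 = +0.150 V.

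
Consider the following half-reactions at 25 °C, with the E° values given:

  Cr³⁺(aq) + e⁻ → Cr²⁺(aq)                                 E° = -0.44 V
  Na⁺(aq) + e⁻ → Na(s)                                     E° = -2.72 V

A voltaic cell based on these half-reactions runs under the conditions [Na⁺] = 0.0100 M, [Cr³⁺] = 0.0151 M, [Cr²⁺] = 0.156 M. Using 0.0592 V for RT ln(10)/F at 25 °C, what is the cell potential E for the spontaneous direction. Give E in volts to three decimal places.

Cr³⁺/Cr²⁺ is the cathode (higher E°), Na⁺/Na the anode: E°cell = -0.44 − (-2.72) = +2.28 V, n = 1.
Overall: Cr³⁺(aq) + Na(s) → Cr²⁺(aq) + Na⁺(aq)
Q = [Cr²⁺]·[Na⁺] / ([Cr³⁺]); log Q = -0.986.
E = E° − (0.0592/n) log Q = +2.28 − (0.0592/1)(-0.986) = +2.338 V.

+2.338 V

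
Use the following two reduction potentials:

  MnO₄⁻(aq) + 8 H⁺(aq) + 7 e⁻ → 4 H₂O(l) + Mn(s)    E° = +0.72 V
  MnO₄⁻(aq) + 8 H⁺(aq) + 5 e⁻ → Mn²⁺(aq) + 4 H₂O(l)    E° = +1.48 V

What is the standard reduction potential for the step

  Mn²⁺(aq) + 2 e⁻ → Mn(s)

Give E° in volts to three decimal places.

-1.180 V

Sequential free energies add, so n₃E°₃ = n₁E°₁ + n₂E°₂.
With n₃ = 7, and the known step contributing 5×(+1.48) V, the unknown satisfies 2·E° = 7×(+0.72) − 5×(+1.48) = -2.360.
E° = -2.360 / 2 = -1.180 V.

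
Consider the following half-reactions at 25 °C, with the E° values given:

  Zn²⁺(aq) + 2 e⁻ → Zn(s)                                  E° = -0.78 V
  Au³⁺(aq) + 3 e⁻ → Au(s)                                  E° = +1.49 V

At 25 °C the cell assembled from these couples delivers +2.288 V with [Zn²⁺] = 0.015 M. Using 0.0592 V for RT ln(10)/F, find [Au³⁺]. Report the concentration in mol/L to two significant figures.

Au³⁺/Au is the cathode, Zn²⁺/Zn the anode: E°cell = +2.27 V, n = 6.
Overall reaction: 2 Au³⁺(aq) + 3 Zn(s) → 2 Au(s) + 3 Zn²⁺(aq); Q = [Zn²⁺]^3/[Au³⁺]^2.
From E = E° − (0.0592/n) log Q: log Q = (E° − E)·n/0.0592 = (+2.27 − (+2.288))·6/0.0592 = -1.8243.
So 2·log[Au³⁺] = 3·log(0.015) − log Q = -5.4717 − (-1.8243) = -3.6474; log[Au³⁺] = -3.6474 / 2 = -1.8237; [Au³⁺] = 10^(-1.8237) ≈ 0.015 M.

0.015 M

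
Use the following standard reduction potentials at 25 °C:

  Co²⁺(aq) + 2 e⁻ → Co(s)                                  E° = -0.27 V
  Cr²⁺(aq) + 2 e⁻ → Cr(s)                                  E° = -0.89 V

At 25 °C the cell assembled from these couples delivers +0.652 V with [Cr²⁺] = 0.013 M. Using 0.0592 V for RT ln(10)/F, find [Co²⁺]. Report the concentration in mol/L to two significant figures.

0.16 M

Co²⁺/Co is the cathode, Cr²⁺/Cr the anode: E°cell = +0.62 V, n = 2.
Overall reaction: Co²⁺(aq) + Cr(s) → Co(s) + Cr²⁺(aq); Q = [Cr²⁺]^1/[Co²⁺]^1.
From E = E° − (0.0592/n) log Q: log Q = (E° − E)·n/0.0592 = (+0.62 − (+0.652))·2/0.0592 = -1.0811.
So 1·log[Co²⁺] = 1·log(0.013) − log Q = -1.8861 − (-1.0811) = -0.8050; [Co²⁺] = 10^(-0.8050) ≈ 0.16 M.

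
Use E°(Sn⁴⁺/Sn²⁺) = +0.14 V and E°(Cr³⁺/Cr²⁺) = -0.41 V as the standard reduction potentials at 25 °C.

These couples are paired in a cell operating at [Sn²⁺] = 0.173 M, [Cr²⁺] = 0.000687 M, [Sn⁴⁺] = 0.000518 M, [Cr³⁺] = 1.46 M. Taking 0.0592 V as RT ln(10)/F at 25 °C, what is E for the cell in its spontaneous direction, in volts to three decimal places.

Sn⁴⁺/Sn²⁺ is the cathode (higher E°), Cr³⁺/Cr²⁺ the anode: E°cell = +0.14 − (-0.41) = +0.55 V, n = 2.
Overall: Sn⁴⁺(aq) + 2 Cr²⁺(aq) → Sn²⁺(aq) + 2 Cr³⁺(aq)
Q = [Sn²⁺]·[Cr³⁺]^2 / ([Sn⁴⁺]·[Cr²⁺]^2); log Q = 9.179.
E = E° − (0.0592/n) log Q = +0.55 − (0.0592/2)(9.179) = +0.278 V.

+0.278 V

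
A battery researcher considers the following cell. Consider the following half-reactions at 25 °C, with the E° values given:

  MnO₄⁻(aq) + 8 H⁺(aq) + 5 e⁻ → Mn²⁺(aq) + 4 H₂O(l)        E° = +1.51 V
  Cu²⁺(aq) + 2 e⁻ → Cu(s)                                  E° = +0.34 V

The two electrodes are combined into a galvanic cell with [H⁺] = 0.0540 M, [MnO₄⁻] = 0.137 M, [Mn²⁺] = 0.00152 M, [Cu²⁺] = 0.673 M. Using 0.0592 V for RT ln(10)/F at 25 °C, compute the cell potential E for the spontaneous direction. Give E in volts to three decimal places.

MnO₄⁻/Mn²⁺ is the cathode (higher E°), Cu²⁺/Cu the anode: E°cell = +1.51 − (+0.34) = +1.17 V, n = 10.
Overall: 2 MnO₄⁻(aq) + 16 H⁺(aq) + 5 Cu(s) → 2 Mn²⁺(aq) + 8 H₂O(l) + 5 Cu²⁺(aq)
Q = [Mn²⁺]^2·[Cu²⁺]^5 / ([MnO₄⁻]^2·[H⁺]^16); log Q = 15.512.
E = E° − (0.0592/n) log Q = +1.17 − (0.0592/10)(15.512) = +1.078 V.

+1.078 V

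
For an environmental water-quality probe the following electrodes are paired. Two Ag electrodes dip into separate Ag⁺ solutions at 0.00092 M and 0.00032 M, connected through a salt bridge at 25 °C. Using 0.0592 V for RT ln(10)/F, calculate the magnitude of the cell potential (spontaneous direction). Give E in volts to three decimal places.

+0.027 V

For a concentration cell E°cell = 0. The 0.00092 M side is the cathode (reduction is favoured where [Ag⁺] is higher).
With n = 1, E = −(0.0592/1) log([Ag⁺]ₐₙ/[Ag⁺]꜀ₐₜ) = −(0.0592/1) log(0.00032/0.00092) = −(0.0592/1)(-0.459) = +0.027 V.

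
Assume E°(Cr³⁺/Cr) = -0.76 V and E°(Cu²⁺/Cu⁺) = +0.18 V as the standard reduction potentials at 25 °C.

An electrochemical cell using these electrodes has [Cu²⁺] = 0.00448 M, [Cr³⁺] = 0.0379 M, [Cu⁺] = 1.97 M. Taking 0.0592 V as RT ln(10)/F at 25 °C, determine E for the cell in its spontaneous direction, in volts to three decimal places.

Cu²⁺/Cu⁺ is the cathode (higher E°), Cr³⁺/Cr the anode: E°cell = +0.18 − (-0.76) = +0.94 V, n = 3.
Overall: 3 Cu²⁺(aq) + Cr(s) → 3 Cu⁺(aq) + Cr³⁺(aq)
Q = [Cu⁺]^3·[Cr³⁺] / ([Cu²⁺]^3); log Q = 6.508.
E = E° − (0.0592/n) log Q = +0.94 − (0.0592/3)(6.508) = +0.812 V.

+0.812 V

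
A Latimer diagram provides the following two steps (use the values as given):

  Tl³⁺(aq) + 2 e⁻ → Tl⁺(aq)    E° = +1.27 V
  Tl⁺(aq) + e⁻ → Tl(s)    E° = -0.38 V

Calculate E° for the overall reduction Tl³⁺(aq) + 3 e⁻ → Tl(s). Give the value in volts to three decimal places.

+0.720 V

Standard free energies of sequential steps add: ΔG°₃ = ΔG°₁ + ΔG°₂, so n₃E°₃ = n₁E°₁ + n₂E°₂.
E°₃ = (2×+1.27 + 1×-0.38) / 3 = (+2.160) / 3 = +0.720 V.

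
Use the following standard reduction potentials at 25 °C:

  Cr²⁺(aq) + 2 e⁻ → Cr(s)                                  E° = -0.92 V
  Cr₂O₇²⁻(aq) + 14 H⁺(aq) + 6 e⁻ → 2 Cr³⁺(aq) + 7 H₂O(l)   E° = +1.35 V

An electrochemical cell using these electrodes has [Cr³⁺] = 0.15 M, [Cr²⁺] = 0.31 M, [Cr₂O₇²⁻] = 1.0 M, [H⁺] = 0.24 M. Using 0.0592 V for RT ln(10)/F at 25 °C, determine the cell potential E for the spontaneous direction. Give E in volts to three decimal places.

Cr₂O₇²⁻/Cr³⁺ is the cathode (higher E°), Cr²⁺/Cr the anode: E°cell = +1.35 − (-0.92) = +2.27 V, n = 6.
Overall: Cr₂O₇²⁻(aq) + 14 H⁺(aq) + 3 Cr(s) → 2 Cr³⁺(aq) + 7 H₂O(l) + 3 Cr²⁺(aq)
Q = [Cr³⁺]^2·[Cr²⁺]^3 / ([Cr₂O₇²⁻]·[H⁺]^14); log Q = 5.503.
E = E° − (0.0592/n) log Q = +2.27 − (0.0592/6)(5.503) = +2.216 V.

+2.216 V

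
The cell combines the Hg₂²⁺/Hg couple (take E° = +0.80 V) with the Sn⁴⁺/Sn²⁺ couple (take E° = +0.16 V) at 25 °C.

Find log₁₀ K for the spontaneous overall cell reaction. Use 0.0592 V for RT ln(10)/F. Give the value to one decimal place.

Cathode: Hg₂²⁺/Hg; anode: Sn⁴⁺/Sn²⁺. E°cell = +0.64 V, n = 2.
log K = nE°cell / 0.0592 = (2)(+0.64) / 0.0592 = 21.6.

21.6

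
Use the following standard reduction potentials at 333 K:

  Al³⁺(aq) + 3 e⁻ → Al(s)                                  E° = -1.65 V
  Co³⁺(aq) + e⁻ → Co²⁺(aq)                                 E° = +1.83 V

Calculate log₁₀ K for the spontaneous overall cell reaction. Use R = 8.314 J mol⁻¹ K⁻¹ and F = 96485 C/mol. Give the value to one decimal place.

Cathode: Co³⁺/Co²⁺; anode: Al³⁺/Al. E°cell = (+1.83) − (-1.65) = +3.48 V, with n = 3.
ΔG° = −nFE° = −RT ln K, so ln K = nFE°/(RT) = (3)(96485)(+3.48) / ((8.314)(333)) = 363.836.
log₁₀ K = 363.836 / ln 10 = 158.0.

158.0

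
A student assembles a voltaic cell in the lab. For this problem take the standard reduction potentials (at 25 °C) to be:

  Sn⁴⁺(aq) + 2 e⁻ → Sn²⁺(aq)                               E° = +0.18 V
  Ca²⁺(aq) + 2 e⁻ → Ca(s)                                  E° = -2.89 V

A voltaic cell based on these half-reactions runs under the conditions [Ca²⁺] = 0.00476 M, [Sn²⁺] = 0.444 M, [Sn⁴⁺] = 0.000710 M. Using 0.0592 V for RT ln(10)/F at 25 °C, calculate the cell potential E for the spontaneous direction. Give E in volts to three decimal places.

+3.056 V

Sn⁴⁺/Sn²⁺ is the cathode (higher E°), Ca²⁺/Ca the anode: E°cell = +0.18 − (-2.89) = +3.07 V, n = 2.
Overall: Sn⁴⁺(aq) + Ca(s) → Sn²⁺(aq) + Ca²⁺(aq)
Q = [Sn²⁺]·[Ca²⁺] / ([Sn⁴⁺]); log Q = 0.474.
E = E° − (0.0592/n) log Q = +3.07 − (0.0592/2)(0.474) = +3.056 V.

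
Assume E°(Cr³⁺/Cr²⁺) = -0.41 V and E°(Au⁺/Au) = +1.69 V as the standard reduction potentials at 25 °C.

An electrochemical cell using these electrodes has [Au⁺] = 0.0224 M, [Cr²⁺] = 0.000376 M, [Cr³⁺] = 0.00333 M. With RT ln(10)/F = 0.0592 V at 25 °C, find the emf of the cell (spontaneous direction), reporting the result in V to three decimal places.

Au⁺/Au is the cathode (higher E°), Cr³⁺/Cr²⁺ the anode: E°cell = +1.69 − (-0.41) = +2.10 V, n = 1.
Overall: Au⁺(aq) + Cr²⁺(aq) → Au(s) + Cr³⁺(aq)
Q = [Cr³⁺] / ([Au⁺]·[Cr²⁺]); log Q = 2.597.
E = E° − (0.0592/n) log Q = +2.10 − (0.0592/1)(2.597) = +1.946 V.

+1.946 V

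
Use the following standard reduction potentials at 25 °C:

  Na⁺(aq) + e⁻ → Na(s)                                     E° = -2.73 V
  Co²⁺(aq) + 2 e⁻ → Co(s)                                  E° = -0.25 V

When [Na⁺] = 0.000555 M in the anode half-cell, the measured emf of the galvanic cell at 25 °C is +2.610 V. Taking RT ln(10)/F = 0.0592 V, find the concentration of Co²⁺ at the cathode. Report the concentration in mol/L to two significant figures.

0.0076 M

Co²⁺/Co is the cathode, Na⁺/Na the anode: E°cell = +2.48 V, n = 2.
Overall reaction: Co²⁺(aq) + 2 Na(s) → Co(s) + 2 Na⁺(aq); Q = [Na⁺]^2/[Co²⁺]^1.
From E = E° − (0.0592/n) log Q: log Q = (E° − E)·n/0.0592 = (+2.48 − (+2.610))·2/0.0592 = -4.3919.
So 1·log[Co²⁺] = 2·log(0.000555) − log Q = -6.5114 − (-4.3919) = -2.1195; [Co²⁺] = 10^(-2.1195) ≈ 0.0076 M.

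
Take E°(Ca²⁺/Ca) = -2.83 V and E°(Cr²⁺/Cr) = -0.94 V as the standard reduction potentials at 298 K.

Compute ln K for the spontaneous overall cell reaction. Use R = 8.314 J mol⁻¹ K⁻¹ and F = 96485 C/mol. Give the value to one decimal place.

147.2

Cathode: Cr²⁺/Cr; anode: Ca²⁺/Ca. E°cell = (-0.94) − (-2.83) = +1.89 V, with n = 2.
ΔG° = −nFE° = −RT ln K, so ln K = nFE°/(RT) = (2)(96485)(+1.89) / ((8.314)(298)) = 147.206.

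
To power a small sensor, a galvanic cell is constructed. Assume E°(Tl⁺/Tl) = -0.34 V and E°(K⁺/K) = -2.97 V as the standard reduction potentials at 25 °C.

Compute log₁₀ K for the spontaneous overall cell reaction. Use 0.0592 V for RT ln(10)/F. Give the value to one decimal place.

Cathode: Tl⁺/Tl; anode: K⁺/K. E°cell = +2.63 V, n = 1.
log K = nE°cell / 0.0592 = (1)(+2.63) / 0.0592 = 44.4.

44.4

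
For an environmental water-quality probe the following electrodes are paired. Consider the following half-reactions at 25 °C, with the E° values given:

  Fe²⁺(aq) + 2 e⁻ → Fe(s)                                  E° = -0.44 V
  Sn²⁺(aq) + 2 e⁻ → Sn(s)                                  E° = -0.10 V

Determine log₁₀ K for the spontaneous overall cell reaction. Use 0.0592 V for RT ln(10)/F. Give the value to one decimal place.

Cathode: Sn²⁺/Sn; anode: Fe²⁺/Fe. E°cell = +0.34 V, n = 2.
log K = nE°cell / 0.0592 = (2)(+0.34) / 0.0592 = 11.5.

11.5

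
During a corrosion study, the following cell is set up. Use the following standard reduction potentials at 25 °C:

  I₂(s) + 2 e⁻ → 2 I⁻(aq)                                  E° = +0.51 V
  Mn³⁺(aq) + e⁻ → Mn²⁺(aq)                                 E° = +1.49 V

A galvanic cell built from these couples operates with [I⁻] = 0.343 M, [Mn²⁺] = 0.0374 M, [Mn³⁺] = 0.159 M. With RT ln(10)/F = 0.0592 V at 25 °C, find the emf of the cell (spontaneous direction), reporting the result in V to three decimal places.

+0.990 V

Mn³⁺/Mn²⁺ is the cathode (higher E°), I₂/I⁻ the anode: E°cell = +1.49 − (+0.51) = +0.98 V, n = 2.
Overall: 2 Mn³⁺(aq) + 2 I⁻(aq) → 2 Mn²⁺(aq) + I₂(s)
Q = [Mn²⁺]^2 / ([Mn³⁺]^2·[I⁻]^2); log Q = -0.328.
E = E° − (0.0592/n) log Q = +0.98 − (0.0592/2)(-0.328) = +0.990 V.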